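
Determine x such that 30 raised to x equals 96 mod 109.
17

Baby-step giant-step with step n = ⌈√109⌉ = 11.
Baby steps 30^j mod 109 (j:value) for j=0..10: 0:1, 1:30, 2:28, 3:77, 4:21, 5:85, 6:43, 7:91, 8:5, 9:41, 10:31.
Giant-step multiplier: 30^(-11) ≡ 30^(108-11) = 30^97 ≡ 47 (mod 109).
Giant steps γ_i = 96·47^i mod 109: γ_0=96, γ_1=43 (in table at j=6).
x = i·n + j = 1·11 + 6 = 17.
Check: 30^17 ≡ 96 (mod 109).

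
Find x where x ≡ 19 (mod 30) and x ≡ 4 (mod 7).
109

Using Chinese Remainder Theorem:
M = 30 × 7 = 210
M1 = 7, M2 = 30
y1 = 7^(-1) mod 30 = 13
y2 = 30^(-1) mod 7 = 4
x = (19×7×13 + 4×30×4) mod 210 = 109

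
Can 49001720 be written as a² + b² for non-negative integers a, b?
Not possible

Factorization: 49001720 = 2^3 × 5 × 107^3
By Fermat: n is sum of two squares iff every prime p ≡ 3 (mod 4) appears to even power.
Prime(s) ≡ 3 (mod 4) with odd exponent: [(107, 3)]
Therefore 49001720 cannot be expressed as a² + b².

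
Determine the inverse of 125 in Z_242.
91

gcd(125, 242) = 1, so the inverse exists.
Extended Euclidean algorithm on (242, 125):
242 = 1 × 125 + 117  ⟹  117 = (1)·242 + (-1)·125
125 = 1 × 117 + 8  ⟹  8 = (-1)·242 + (2)·125
117 = 14 × 8 + 5  ⟹  5 = (15)·242 + (-29)·125
8 = 1 × 5 + 3  ⟹  3 = (-16)·242 + (31)·125
5 = 1 × 3 + 2  ⟹  2 = (31)·242 + (-60)·125
3 = 1 × 2 + 1  ⟹  1 = (-47)·242 + (91)·125
So (91)·125 ≡ 1 (mod 242), i.e. 125^(-1) ≡ 91 (mod 242).
Check: 125 × 91 = 11375 ≡ 1 (mod 242)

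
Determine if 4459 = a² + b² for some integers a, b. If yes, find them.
Not possible

Factorization: 4459 = 7^3 × 13
By Fermat: n is sum of two squares iff every prime p ≡ 3 (mod 4) appears to even power.
Prime(s) ≡ 3 (mod 4) with odd exponent: [(7, 3)]
Therefore 4459 cannot be expressed as a² + b².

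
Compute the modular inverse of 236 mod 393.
5

gcd(236, 393) = 1, so the inverse exists.
Extended Euclidean algorithm on (393, 236):
393 = 1 × 236 + 157  ⟹  157 = (1)·393 + (-1)·236
236 = 1 × 157 + 79  ⟹  79 = (-1)·393 + (2)·236
157 = 1 × 79 + 78  ⟹  78 = (2)·393 + (-3)·236
79 = 1 × 78 + 1  ⟹  1 = (-3)·393 + (5)·236
So (5)·236 ≡ 1 (mod 393), i.e. 236^(-1) ≡ 5 (mod 393).
Check: 236 × 5 = 1180 ≡ 1 (mod 393)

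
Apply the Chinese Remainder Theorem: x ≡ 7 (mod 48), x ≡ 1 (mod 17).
103

Using Chinese Remainder Theorem:
M = 48 × 17 = 816
M1 = 17, M2 = 48
y1 = 17^(-1) mod 48 = 17
y2 = 48^(-1) mod 17 = 11
x = (7×17×17 + 1×48×11) mod 816 = 103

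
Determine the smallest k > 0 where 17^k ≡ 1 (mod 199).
66

199 is prime, so ord(17) divides φ(199) = 198.
Divisors of 198: 1, 2, 3, 6, 9, 11, 18, 22, 33, 66, 99, 198.
Repeated squaring: 17^1 ≡ 17, 17^2 ≡ 90, 17^4 ≡ 140, 17^8 ≡ 98, 17^16 ≡ 52, 17^32 ≡ 117, 17^64 ≡ 157, 17^128 ≡ 172 (mod 199).
Test 17^d mod 199 for each divisor d in increasing order:
17^1 ≡ 17
17^2 ≡ 90
17^3 = 17^2·17^1 ≡ 137
17^6 = 17^4·17^2 ≡ 63
17^9 = 17^8·17^1 ≡ 74
17^11 = 17^8·17^2·17^1 ≡ 93
17^18 = 17^16·17^2 ≡ 103
17^22 = 17^16·17^4·17^2 ≡ 92
17^33 = 17^32·17^1 ≡ 198
17^66 = 17^64·17^2 ≡ 1  ← first divisor giving 1
The order is 66.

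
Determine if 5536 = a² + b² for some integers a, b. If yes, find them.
44² + 60² (a=44, b=60)

Factorization: 5536 = 2^5 × 173
By Fermat: n is sum of two squares iff every prime p ≡ 3 (mod 4) appears to even power.
All primes ≡ 3 (mod 4) appear to even power.
Search a = 0, 1, 2, … for 5536 - a² a perfect square: first hit at a = 44: 5536 - 1936 = 3600 = 60².
5536 = 44² + 60² = 1936 + 3600 ✓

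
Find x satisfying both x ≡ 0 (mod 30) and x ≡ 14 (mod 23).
60

Using Chinese Remainder Theorem:
M = 30 × 23 = 690
M1 = 23, M2 = 30
y1 = 23^(-1) mod 30 = 17
y2 = 30^(-1) mod 23 = 10
x = (0×23×17 + 14×30×10) mod 690 = 60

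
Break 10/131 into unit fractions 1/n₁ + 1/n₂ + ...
1/14 + 1/204 + 1/187068

Greedy algorithm:
10/131: ceiling(131/10) = 14, use 1/14
9/1834: ceiling(1834/9) = 204, use 1/204
1/187068: ceiling(187068/1) = 187068, use 1/187068
Result: 10/131 = 1/14 + 1/204 + 1/187068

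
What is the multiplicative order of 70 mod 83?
41

83 is prime, so ord(70) divides φ(83) = 82.
Divisors of 82: 1, 2, 41, 82.
Repeated squaring: 70^1 ≡ 70, 70^2 ≡ 3, 70^4 ≡ 9, 70^8 ≡ 81, 70^16 ≡ 4, 70^32 ≡ 16, 70^64 ≡ 7 (mod 83).
Test 70^d mod 83 for each divisor d in increasing order:
70^1 ≡ 70
70^2 ≡ 3
70^41 = 70^32·70^8·70^1 ≡ 1  ← first divisor giving 1
The order is 41.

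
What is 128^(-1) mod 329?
18

gcd(128, 329) = 1, so the inverse exists.
Extended Euclidean algorithm on (329, 128):
329 = 2 × 128 + 73  ⟹  73 = (1)·329 + (-2)·128
128 = 1 × 73 + 55  ⟹  55 = (-1)·329 + (3)·128
73 = 1 × 55 + 18  ⟹  18 = (2)·329 + (-5)·128
55 = 3 × 18 + 1  ⟹  1 = (-7)·329 + (18)·128
So (18)·128 ≡ 1 (mod 329), i.e. 128^(-1) ≡ 18 (mod 329).
Check: 128 × 18 = 2304 ≡ 1 (mod 329)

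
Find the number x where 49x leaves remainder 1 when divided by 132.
97

gcd(49, 132) = 1, so the inverse exists.
Extended Euclidean algorithm on (132, 49):
132 = 2 × 49 + 34  ⟹  34 = (1)·132 + (-2)·49
49 = 1 × 34 + 15  ⟹  15 = (-1)·132 + (3)·49
34 = 2 × 15 + 4  ⟹  4 = (3)·132 + (-8)·49
15 = 3 × 4 + 3  ⟹  3 = (-10)·132 + (27)·49
4 = 1 × 3 + 1  ⟹  1 = (13)·132 + (-35)·49
So (-35)·49 ≡ 1 (mod 132), i.e. 49^(-1) ≡ -35 ≡ 97 (mod 132).
Check: 49 × 97 = 4753 ≡ 1 (mod 132)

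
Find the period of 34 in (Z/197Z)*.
49

197 is prime, so ord(34) divides φ(197) = 196.
Divisors of 196: 1, 2, 4, 7, 14, 28, 49, 98, 196.
Repeated squaring: 34^1 ≡ 34, 34^2 ≡ 171, 34^4 ≡ 85, 34^8 ≡ 133, 34^16 ≡ 156, 34^32 ≡ 105, 34^64 ≡ 190, 34^128 ≡ 49 (mod 197).
Test 34^d mod 197 for each divisor d in increasing order:
34^1 ≡ 34
34^2 ≡ 171
34^4 ≡ 85
34^7 = 34^4·34^2·34^1 ≡ 114
34^14 = 34^8·34^4·34^2 ≡ 191
34^28 = 34^16·34^8·34^4 ≡ 36
34^49 = 34^32·34^16·34^1 ≡ 1  ← first divisor giving 1
The order is 49.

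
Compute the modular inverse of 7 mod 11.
8

gcd(7, 11) = 1, so the inverse exists.
Extended Euclidean algorithm on (11, 7):
11 = 1 × 7 + 4  ⟹  4 = (1)·11 + (-1)·7
7 = 1 × 4 + 3  ⟹  3 = (-1)·11 + (2)·7
4 = 1 × 3 + 1  ⟹  1 = (2)·11 + (-3)·7
So (-3)·7 ≡ 1 (mod 11), i.e. 7^(-1) ≡ -3 ≡ 8 (mod 11).
Check: 7 × 8 = 56 ≡ 1 (mod 11)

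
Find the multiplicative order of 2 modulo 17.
8

17 is prime, so ord(2) divides φ(17) = 16.
Divisors of 16: 1, 2, 4, 8, 16.
Repeated squaring: 2^1 ≡ 2, 2^2 ≡ 4, 2^4 ≡ 16, 2^8 ≡ 1, 2^16 ≡ 1 (mod 17).
Test 2^d mod 17 for each divisor d in increasing order:
2^1 ≡ 2
2^2 ≡ 4
2^4 ≡ 16
2^8 ≡ 1  ← first divisor giving 1
The order is 8.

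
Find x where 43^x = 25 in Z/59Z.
32

Baby-step giant-step with step n = ⌈√59⌉ = 8.
Baby steps 43^j mod 59 (j:value) for j=0..7: 0:1, 1:43, 2:20, 3:34, 4:46, 5:31, 6:35, 7:30.
Giant-step multiplier: 43^(-8) ≡ 43^(58-8) = 43^50 ≡ 22 (mod 59).
Giant steps γ_i = 25·22^i mod 59: γ_0=25, γ_1=19, γ_2=5, γ_3=51, γ_4=1 (in table at j=0).
x = i·n + j = 4·8 + 0 = 32.
Check: 43^32 ≡ 25 (mod 59).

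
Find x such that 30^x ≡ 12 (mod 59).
6

Baby-step giant-step with step n = ⌈√59⌉ = 8.
Baby steps 30^j mod 59 (j:value) for j=0..7: 0:1, 1:30, 2:15, 3:37, 4:48, 5:24, 6:12, 7:6.
h = 12 is already in the table at j=6, so x = 6.
Check: 30^6 ≡ 12 (mod 59).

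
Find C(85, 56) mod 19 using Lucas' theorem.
0

Using Lucas' theorem:
Write n=85 and k=56 in base 19:
n in base 19: [4, 9]
k in base 19: [2, 18]
C(85,56) mod 19 = ∏ C(n_i, k_i) mod 19
Digit binomials (mod 19): C(4,2) = 6; C(9,18) = 0 (k_i > n_i)
Product: 6 × 0 = 0 ≡ 0 (mod 19)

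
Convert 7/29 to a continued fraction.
[0; 4, 7]

Euclidean algorithm steps:
7 = 0 × 29 + 7
29 = 4 × 7 + 1
7 = 7 × 1 + 0
Continued fraction: [0; 4, 7]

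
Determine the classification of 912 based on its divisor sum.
abundant

Proper divisors of 912: sum = 1 + 2 + 3 + 4 + 6 + 8 + 12 + 16 + ... + 152 + 228 + 304 + 456 (19 divisors) = 1568
Since 1568 > 912, 912 is abundant.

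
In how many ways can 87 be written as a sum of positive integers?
38887673

p(n) counts ways to write n as a sum of positive integers (order ignored).
Euler's pentagonal recurrence: p(k) = p(k-1) + p(k-2) - p(k-5) - p(k-7) + p(k-12) + p(k-15) - ... (offsets j(3j∓1)/2, signs ++--, p(0)=1, p(<0)=0).
DP table for k = 0..86: p(0)=1, p(1)=1, p(2)=2, p(3)=3, p(4)=5, p(5)=7, p(6)=11, p(7)=15, p(8)=22, p(9)=30, p(10)=42, p(11)=56, p(12)=77, p(13)=101, p(14)=135, p(15)=176, p(16)=231, p(17)=297, p(18)=385, p(19)=490, p(20)=627, p(21)=792, p(22)=1002, p(23)=1255, p(24)=1575, p(25)=1958, p(26)=2436, p(27)=3010, p(28)=3718, p(29)=4565, p(30)=5604, p(31)=6842, p(32)=8349, p(33)=10143, p(34)=12310, p(35)=14883, p(36)=17977, p(37)=21637, p(38)=26015, p(39)=31185, p(40)=37338, p(41)=44583, p(42)=53174, p(43)=63261, p(44)=75175, p(45)=89134, p(46)=105558, p(47)=124754, p(48)=147273, p(49)=173525, p(50)=204226, p(51)=239943, p(52)=281589, p(53)=329931, p(54)=386155, p(55)=451276, p(56)=526823, p(57)=614154, p(58)=715220, p(59)=831820, p(60)=966467, p(61)=1121505, p(62)=1300156, p(63)=1505499, p(64)=1741630, p(65)=2012558, p(66)=2323520, p(67)=2679689, p(68)=3087735, p(69)=3554345, p(70)=4087968, p(71)=4697205, p(72)=5392783, p(73)=6185689, p(74)=7089500, p(75)=8118264, p(76)=9289091, p(77)=10619863, p(78)=12132164, p(79)=13848650, p(80)=15796476, p(81)=18004327, p(82)=20506255, p(83)=23338469, p(84)=26543660, p(85)=30167357, p(86)=34262962.
Final step: p(87) = p(86) + p(85) - p(82) - p(80) + p(75) + p(72) - p(65) - p(61) + p(52) + p(47) - p(36) - p(30) + p(17) + p(10)
= 34262962 + 30167357 - 20506255 - 15796476 + 8118264 + 5392783 - 2012558 - 1121505 + 281589 + 124754 - 17977 - 5604 + 297 + 42
= 38887673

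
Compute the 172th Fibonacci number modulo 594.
507

Matrix identity: Q^n = [[F_(n+1), F_n], [F_n, F_(n-1)]] with Q = [[1,1],[1,0]].
n = 172 = 10101100₂. Square-and-multiply, entries mod 594:
Q^1 = [[1,1],[1,0]]
Q^2 = (Q^1)² = [[2,1],[1,1]]
Q^5 = (Q^2)²·Q = [[8,5],[5,3]]
Q^10 = (Q^5)² = [[89,55],[55,34]]
Q^21 = (Q^10)²·Q = [[485,254],[254,231]]
Q^43 = (Q^21)²·Q = [[465,365],[365,100]]
Q^86 = (Q^43)² = [[178,107],[107,71]]
Q^172 = (Q^86)² = [[365,507],[507,452]]
F_172 mod 594 = Q^172[0][1] = 507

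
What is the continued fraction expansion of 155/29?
[5; 2, 1, 9]

Euclidean algorithm steps:
155 = 5 × 29 + 10
29 = 2 × 10 + 9
10 = 1 × 9 + 1
9 = 9 × 1 + 0
Continued fraction: [5; 2, 1, 9]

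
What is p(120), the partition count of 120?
1844349560

p(n) counts ways to write n as a sum of positive integers (order ignored).
Euler's pentagonal recurrence: p(k) = p(k-1) + p(k-2) - p(k-5) - p(k-7) + p(k-12) + p(k-15) - ... (offsets j(3j∓1)/2, signs ++--, p(0)=1, p(<0)=0).
DP table for k = 0..119: p(0)=1, p(1)=1, p(2)=2, p(3)=3, p(4)=5, p(5)=7, p(6)=11, p(7)=15, p(8)=22, p(9)=30, p(10)=42, p(11)=56, p(12)=77, p(13)=101, p(14)=135, p(15)=176, p(16)=231, p(17)=297, p(18)=385, p(19)=490, p(20)=627, p(21)=792, p(22)=1002, p(23)=1255, p(24)=1575, p(25)=1958, p(26)=2436, p(27)=3010, p(28)=3718, p(29)=4565, p(30)=5604, p(31)=6842, p(32)=8349, p(33)=10143, p(34)=12310, p(35)=14883, p(36)=17977, p(37)=21637, p(38)=26015, p(39)=31185, p(40)=37338, p(41)=44583, p(42)=53174, p(43)=63261, p(44)=75175, p(45)=89134, p(46)=105558, p(47)=124754, p(48)=147273, p(49)=173525, p(50)=204226, p(51)=239943, p(52)=281589, p(53)=329931, p(54)=386155, p(55)=451276, p(56)=526823, p(57)=614154, p(58)=715220, p(59)=831820, p(60)=966467, p(61)=1121505, p(62)=1300156, p(63)=1505499, p(64)=1741630, p(65)=2012558, p(66)=2323520, p(67)=2679689, p(68)=3087735, p(69)=3554345, p(70)=4087968, p(71)=4697205, p(72)=5392783, p(73)=6185689, p(74)=7089500, p(75)=8118264, p(76)=9289091, p(77)=10619863, p(78)=12132164, p(79)=13848650, p(80)=15796476, p(81)=18004327, p(82)=20506255, p(83)=23338469, p(84)=26543660, p(85)=30167357, p(86)=34262962, p(87)=38887673, p(88)=44108109, p(89)=49995925, p(90)=56634173, p(91)=64112359, p(92)=72533807, p(93)=82010177, p(94)=92669720, p(95)=104651419, p(96)=118114304, p(97)=133230930, p(98)=150198136, p(99)=169229875, p(100)=190569292, p(101)=214481126, p(102)=241265379, p(103)=271248950, p(104)=304801365, p(105)=342325709, p(106)=384276336, p(107)=431149389, p(108)=483502844, p(109)=541946240, p(110)=607163746, p(111)=679903203, p(112)=761002156, p(113)=851376628, p(114)=952050665, p(115)=1064144451, p(116)=1188908248, p(117)=1327710076, p(118)=1482074143, p(119)=1653668665.
Final step: p(120) = p(119) + p(118) - p(115) - p(113) + p(108) + p(105) - p(98) - p(94) + p(85) + p(80) - p(69) - p(63) + p(50) + p(43) - p(28) - p(20) + p(3)
= 1653668665 + 1482074143 - 1064144451 - 851376628 + 483502844 + 342325709 - 150198136 - 92669720 + 30167357 + 15796476 - 3554345 - 1505499 + 204226 + 63261 - 3718 - 627 + 3
= 1844349560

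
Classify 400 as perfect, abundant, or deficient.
abundant

Proper divisors of 400: sum = 1 + 2 + 4 + 5 + 8 + 10 + 16 + 20 + 25 + 40 + 50 + 80 + 100 + 200 = 561
Since 561 > 400, 400 is abundant.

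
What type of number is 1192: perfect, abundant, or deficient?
deficient

Proper divisors of 1192: sum = 1 + 2 + 4 + 8 + 149 + 298 + 596 = 1058
Since 1058 < 1192, 1192 is deficient.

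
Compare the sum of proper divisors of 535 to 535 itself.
deficient

Proper divisors of 535: sum = 1 + 5 + 107 = 113
Since 113 < 535, 535 is deficient.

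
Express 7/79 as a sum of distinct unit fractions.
1/12 + 1/190 + 1/90060

Greedy algorithm:
7/79: ceiling(79/7) = 12, use 1/12
5/948: ceiling(948/5) = 190, use 1/190
1/90060: ceiling(90060/1) = 90060, use 1/90060
Result: 7/79 = 1/12 + 1/190 + 1/90060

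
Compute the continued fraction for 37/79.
[0; 2, 7, 2, 2]

Euclidean algorithm steps:
37 = 0 × 79 + 37
79 = 2 × 37 + 5
37 = 7 × 5 + 2
5 = 2 × 2 + 1
2 = 2 × 1 + 0
Continued fraction: [0; 2, 7, 2, 2]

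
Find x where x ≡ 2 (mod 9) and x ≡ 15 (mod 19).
110

Using Chinese Remainder Theorem:
M = 9 × 19 = 171
M1 = 19, M2 = 9
y1 = 19^(-1) mod 9 = 1
y2 = 9^(-1) mod 19 = 17
x = (2×19×1 + 15×9×17) mod 171 = 110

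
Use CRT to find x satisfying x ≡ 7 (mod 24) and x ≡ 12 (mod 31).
415

Using Chinese Remainder Theorem:
M = 24 × 31 = 744
M1 = 31, M2 = 24
y1 = 31^(-1) mod 24 = 7
y2 = 24^(-1) mod 31 = 22
x = (7×31×7 + 12×24×22) mod 744 = 415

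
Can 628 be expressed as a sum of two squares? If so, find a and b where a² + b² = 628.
12² + 22² (a=12, b=22)

Factorization: 628 = 2^2 × 157
By Fermat: n is sum of two squares iff every prime p ≡ 3 (mod 4) appears to even power.
All primes ≡ 3 (mod 4) appear to even power.
Search a = 0, 1, 2, … for 628 - a² a perfect square: first hit at a = 12: 628 - 144 = 484 = 22².
628 = 12² + 22² = 144 + 484 ✓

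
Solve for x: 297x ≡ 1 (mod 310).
143

gcd(297, 310) = 1, so the inverse exists.
Extended Euclidean algorithm on (310, 297):
310 = 1 × 297 + 13  ⟹  13 = (1)·310 + (-1)·297
297 = 22 × 13 + 11  ⟹  11 = (-22)·310 + (23)·297
13 = 1 × 11 + 2  ⟹  2 = (23)·310 + (-24)·297
11 = 5 × 2 + 1  ⟹  1 = (-137)·310 + (143)·297
So (143)·297 ≡ 1 (mod 310), i.e. 297^(-1) ≡ 143 (mod 310).
Check: 297 × 143 = 42471 ≡ 1 (mod 310)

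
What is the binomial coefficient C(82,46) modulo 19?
0

Using Lucas' theorem:
Write n=82 and k=46 in base 19:
n in base 19: [4, 6]
k in base 19: [2, 8]
C(82,46) mod 19 = ∏ C(n_i, k_i) mod 19
Digit binomials (mod 19): C(4,2) = 6; C(6,8) = 0 (k_i > n_i)
Product: 6 × 0 = 0 ≡ 0 (mod 19)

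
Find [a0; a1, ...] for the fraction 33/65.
[0; 1, 1, 32]

Euclidean algorithm steps:
33 = 0 × 65 + 33
65 = 1 × 33 + 32
33 = 1 × 32 + 1
32 = 32 × 1 + 0
Continued fraction: [0; 1, 1, 32]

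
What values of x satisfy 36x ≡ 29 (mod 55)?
x ≡ 39 (mod 55)

gcd(36, 55) = 1, which divides 29, so solutions exist.
Find 36^(-1) mod 55 by the extended Euclidean algorithm:
55 = 1 × 36 + 19  ⟹  19 = (1)·55 + (-1)·36
36 = 1 × 19 + 17  ⟹  17 = (-1)·55 + (2)·36
19 = 1 × 17 + 2  ⟹  2 = (2)·55 + (-3)·36
17 = 8 × 2 + 1  ⟹  1 = (-17)·55 + (26)·36
So (26)·36 ≡ 1 (mod 55), i.e. 36^(-1) ≡ 26 (mod 55).
x ≡ 26 × 29 = 754 ≡ 39 (mod 55).
Check: 36 × 39 = 1404 ≡ 29 (mod 55).
Unique solution: x ≡ 39 (mod 55)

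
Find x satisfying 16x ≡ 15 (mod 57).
x ≡ 33 (mod 57)

gcd(16, 57) = 1, which divides 15, so solutions exist.
Find 16^(-1) mod 57 by the extended Euclidean algorithm:
57 = 3 × 16 + 9  ⟹  9 = (1)·57 + (-3)·16
16 = 1 × 9 + 7  ⟹  7 = (-1)·57 + (4)·16
9 = 1 × 7 + 2  ⟹  2 = (2)·57 + (-7)·16
7 = 3 × 2 + 1  ⟹  1 = (-7)·57 + (25)·16
So (25)·16 ≡ 1 (mod 57), i.e. 16^(-1) ≡ 25 (mod 57).
x ≡ 25 × 15 = 375 ≡ 33 (mod 57).
Check: 16 × 33 = 528 ≡ 15 (mod 57).
Unique solution: x ≡ 33 (mod 57)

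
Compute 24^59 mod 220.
204

Repeated squaring. Binary of 59 = 111011.
24^1 ≡ 24 (mod 220); 24^2 ≡ 136 (mod 220); 24^4 ≡ 16 (mod 220); 24^8 ≡ 36 (mod 220); 24^16 ≡ 196 (mod 220); 24^32 ≡ 136 (mod 220)
24^59 = 24^1 × 24^2 × 24^8 × 24^16 × 24^32 ≡ 204 (mod 220)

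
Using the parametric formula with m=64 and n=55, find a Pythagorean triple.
(1071, 7040, 7121)

Euclid's formula: a = m² - n², b = 2mn, c = m² + n²
m = 64, n = 55
a = 64² - 55² = 4096 - 3025 = 1071
b = 2 × 64 × 55 = 7040
c = 64² + 55² = 4096 + 3025 = 7121
Verification: 1071² + 7040² = 1147041 + 49561600 = 50708641 = 7121² ✓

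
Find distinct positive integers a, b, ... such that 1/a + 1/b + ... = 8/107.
1/14 + 1/300 + 1/224700

Greedy algorithm:
8/107: ceiling(107/8) = 14, use 1/14
5/1498: ceiling(1498/5) = 300, use 1/300
1/224700: ceiling(224700/1) = 224700, use 1/224700
Result: 8/107 = 1/14 + 1/300 + 1/224700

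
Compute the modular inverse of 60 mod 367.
104

gcd(60, 367) = 1, so the inverse exists.
Extended Euclidean algorithm on (367, 60):
367 = 6 × 60 + 7  ⟹  7 = (1)·367 + (-6)·60
60 = 8 × 7 + 4  ⟹  4 = (-8)·367 + (49)·60
7 = 1 × 4 + 3  ⟹  3 = (9)·367 + (-55)·60
4 = 1 × 3 + 1  ⟹  1 = (-17)·367 + (104)·60
So (104)·60 ≡ 1 (mod 367), i.e. 60^(-1) ≡ 104 (mod 367).
Check: 60 × 104 = 6240 ≡ 1 (mod 367)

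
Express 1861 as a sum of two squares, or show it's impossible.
30² + 31² (a=30, b=31)

Factorization: 1861 = 1861
By Fermat: n is sum of two squares iff every prime p ≡ 3 (mod 4) appears to even power.
All primes ≡ 3 (mod 4) appear to even power.
Search a = 0, 1, 2, … for 1861 - a² a perfect square: first hit at a = 30: 1861 - 900 = 961 = 31².
1861 = 30² + 31² = 900 + 961 ✓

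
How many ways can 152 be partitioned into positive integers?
49686288421

p(n) counts ways to write n as a sum of positive integers (order ignored).
Euler's pentagonal recurrence: p(k) = p(k-1) + p(k-2) - p(k-5) - p(k-7) + p(k-12) + p(k-15) - ... (offsets j(3j∓1)/2, signs ++--, p(0)=1, p(<0)=0).
DP table for k = 0..151: p(0)=1, p(1)=1, p(2)=2, p(3)=3, p(4)=5, p(5)=7, p(6)=11, p(7)=15, p(8)=22, p(9)=30, p(10)=42, p(11)=56, p(12)=77, p(13)=101, p(14)=135, p(15)=176, p(16)=231, p(17)=297, p(18)=385, p(19)=490, p(20)=627, p(21)=792, p(22)=1002, p(23)=1255, p(24)=1575, p(25)=1958, p(26)=2436, p(27)=3010, p(28)=3718, p(29)=4565, p(30)=5604, p(31)=6842, p(32)=8349, p(33)=10143, p(34)=12310, p(35)=14883, p(36)=17977, p(37)=21637, p(38)=26015, p(39)=31185, p(40)=37338, p(41)=44583, p(42)=53174, p(43)=63261, p(44)=75175, p(45)=89134, p(46)=105558, p(47)=124754, p(48)=147273, p(49)=173525, p(50)=204226, p(51)=239943, p(52)=281589, p(53)=329931, p(54)=386155, p(55)=451276, p(56)=526823, p(57)=614154, p(58)=715220, p(59)=831820, p(60)=966467, p(61)=1121505, p(62)=1300156, p(63)=1505499, p(64)=1741630, p(65)=2012558, p(66)=2323520, p(67)=2679689, p(68)=3087735, p(69)=3554345, p(70)=4087968, p(71)=4697205, p(72)=5392783, p(73)=6185689, p(74)=7089500, p(75)=8118264, p(76)=9289091, p(77)=10619863, p(78)=12132164, p(79)=13848650, p(80)=15796476, p(81)=18004327, p(82)=20506255, p(83)=23338469, p(84)=26543660, p(85)=30167357, p(86)=34262962, p(87)=38887673, p(88)=44108109, p(89)=49995925, p(90)=56634173, p(91)=64112359, p(92)=72533807, p(93)=82010177, p(94)=92669720, p(95)=104651419, p(96)=118114304, p(97)=133230930, p(98)=150198136, p(99)=169229875, p(100)=190569292, p(101)=214481126, p(102)=241265379, p(103)=271248950, p(104)=304801365, p(105)=342325709, p(106)=384276336, p(107)=431149389, p(108)=483502844, p(109)=541946240, p(110)=607163746, p(111)=679903203, p(112)=761002156, p(113)=851376628, p(114)=952050665, p(115)=1064144451, p(116)=1188908248, p(117)=1327710076, p(118)=1482074143, p(119)=1653668665, p(120)=1844349560, p(121)=2056148051, p(122)=2291320912, p(123)=2552338241, p(124)=2841940500, p(125)=3163127352, p(126)=3519222692, p(127)=3913864295, p(128)=4351078600, p(129)=4835271870, p(130)=5371315400, p(131)=5964539504, p(132)=6620830889, p(133)=7346629512, p(134)=8149040695, p(135)=9035836076, p(136)=10015581680, p(137)=11097645016, p(138)=12292341831, p(139)=13610949895, p(140)=15065878135, p(141)=16670689208, p(142)=18440293320, p(143)=20390982757, p(144)=22540654445, p(145)=24908858009, p(146)=27517052599, p(147)=30388671978, p(148)=33549419497, p(149)=37027355200, p(150)=40853235313, p(151)=45060624582.
Final step: p(152) = p(151) + p(150) - p(147) - p(145) + p(140) + p(137) - p(130) - p(126) + p(117) + p(112) - p(101) - p(95) + p(82) + p(75) - p(60) - p(52) + p(35) + p(26) - p(7)
= 45060624582 + 40853235313 - 30388671978 - 24908858009 + 15065878135 + 11097645016 - 5371315400 - 3519222692 + 1327710076 + 761002156 - 214481126 - 104651419 + 20506255 + 8118264 - 966467 - 281589 + 14883 + 2436 - 15
= 49686288421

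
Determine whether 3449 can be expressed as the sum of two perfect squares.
40² + 43² (a=40, b=43)

Factorization: 3449 = 3449
By Fermat: n is sum of two squares iff every prime p ≡ 3 (mod 4) appears to even power.
All primes ≡ 3 (mod 4) appear to even power.
Search a = 0, 1, 2, … for 3449 - a² a perfect square: first hit at a = 40: 3449 - 1600 = 1849 = 43².
3449 = 40² + 43² = 1600 + 1849 ✓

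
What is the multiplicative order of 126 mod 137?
68

137 is prime, so ord(126) divides φ(137) = 136.
Divisors of 136: 1, 2, 4, 8, 17, 34, 68, 136.
Repeated squaring: 126^1 ≡ 126, 126^2 ≡ 121, 126^4 ≡ 119, 126^8 ≡ 50, 126^16 ≡ 34, 126^32 ≡ 60, 126^64 ≡ 38, 126^128 ≡ 74 (mod 137).
Test 126^d mod 137 for each divisor d in increasing order:
126^1 ≡ 126
126^2 ≡ 121
126^4 ≡ 119
126^8 ≡ 50
126^17 = 126^16·126^1 ≡ 37
126^34 = 126^32·126^2 ≡ 136
126^68 = 126^64·126^4 ≡ 1  ← first divisor giving 1
The order is 68.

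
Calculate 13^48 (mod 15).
1

Repeated squaring. Binary of 48 = 110000.
13^1 ≡ 13 (mod 15); 13^2 ≡ 4 (mod 15); 13^4 ≡ 1 (mod 15); 13^8 ≡ 1 (mod 15); 13^16 ≡ 1 (mod 15); 13^32 ≡ 1 (mod 15)
13^48 = 13^16 × 13^32 ≡ 1 (mod 15)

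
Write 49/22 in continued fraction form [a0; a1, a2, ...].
[2; 4, 2, 2]

Euclidean algorithm steps:
49 = 2 × 22 + 5
22 = 4 × 5 + 2
5 = 2 × 2 + 1
2 = 2 × 1 + 0
Continued fraction: [2; 4, 2, 2]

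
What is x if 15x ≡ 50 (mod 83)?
x ≡ 31 (mod 83)

gcd(15, 83) = 1, which divides 50, so solutions exist.
Find 15^(-1) mod 83 by the extended Euclidean algorithm:
83 = 5 × 15 + 8  ⟹  8 = (1)·83 + (-5)·15
15 = 1 × 8 + 7  ⟹  7 = (-1)·83 + (6)·15
8 = 1 × 7 + 1  ⟹  1 = (2)·83 + (-11)·15
So (-11)·15 ≡ 1 (mod 83), i.e. 15^(-1) ≡ -11 ≡ 72 (mod 83).
x ≡ 72 × 50 = 3600 ≡ 31 (mod 83).
Check: 15 × 31 = 465 ≡ 50 (mod 83).
Unique solution: x ≡ 31 (mod 83)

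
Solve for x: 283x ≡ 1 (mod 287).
215

gcd(283, 287) = 1, so the inverse exists.
Extended Euclidean algorithm on (287, 283):
287 = 1 × 283 + 4  ⟹  4 = (1)·287 + (-1)·283
283 = 70 × 4 + 3  ⟹  3 = (-70)·287 + (71)·283
4 = 1 × 3 + 1  ⟹  1 = (71)·287 + (-72)·283
So (-72)·283 ≡ 1 (mod 287), i.e. 283^(-1) ≡ -72 ≡ 215 (mod 287).
Check: 283 × 215 = 60845 ≡ 1 (mod 287)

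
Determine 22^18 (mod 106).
96

Repeated squaring. Binary of 18 = 10010.
22^1 ≡ 22 (mod 106); 22^2 ≡ 60 (mod 106); 22^4 ≡ 102 (mod 106); 22^8 ≡ 16 (mod 106); 22^16 ≡ 44 (mod 106)
22^18 = 22^2 × 22^16 ≡ 96 (mod 106)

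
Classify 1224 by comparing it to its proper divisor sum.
abundant

Proper divisors of 1224: sum = 1 + 2 + 3 + 4 + 6 + 8 + 9 + 12 + ... + 204 + 306 + 408 + 612 (23 divisors) = 2286
Since 2286 > 1224, 1224 is abundant.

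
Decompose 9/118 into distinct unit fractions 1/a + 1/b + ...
1/14 + 1/207 + 1/85491

Greedy algorithm:
9/118: ceiling(118/9) = 14, use 1/14
2/413: ceiling(413/2) = 207, use 1/207
1/85491: ceiling(85491/1) = 85491, use 1/85491
Result: 9/118 = 1/14 + 1/207 + 1/85491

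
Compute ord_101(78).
25

101 is prime, so ord(78) divides φ(101) = 100.
Divisors of 100: 1, 2, 4, 5, 10, 20, 25, 50, 100.
Repeated squaring: 78^1 ≡ 78, 78^2 ≡ 24, 78^4 ≡ 71, 78^8 ≡ 92, 78^16 ≡ 81, 78^32 ≡ 97, 78^64 ≡ 16 (mod 101).
Test 78^d mod 101 for each divisor d in increasing order:
78^1 ≡ 78
78^2 ≡ 24
78^4 ≡ 71
78^5 = 78^4·78^1 ≡ 84
78^10 = 78^8·78^2 ≡ 87
78^20 = 78^16·78^4 ≡ 95
78^25 = 78^16·78^8·78^1 ≡ 1  ← first divisor giving 1
The order is 25.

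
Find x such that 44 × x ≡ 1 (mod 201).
32

gcd(44, 201) = 1, so the inverse exists.
Extended Euclidean algorithm on (201, 44):
201 = 4 × 44 + 25  ⟹  25 = (1)·201 + (-4)·44
44 = 1 × 25 + 19  ⟹  19 = (-1)·201 + (5)·44
25 = 1 × 19 + 6  ⟹  6 = (2)·201 + (-9)·44
19 = 3 × 6 + 1  ⟹  1 = (-7)·201 + (32)·44
So (32)·44 ≡ 1 (mod 201), i.e. 44^(-1) ≡ 32 (mod 201).
Check: 44 × 32 = 1408 ≡ 1 (mod 201)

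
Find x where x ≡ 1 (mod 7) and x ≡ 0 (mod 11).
22

Using Chinese Remainder Theorem:
M = 7 × 11 = 77
M1 = 11, M2 = 7
y1 = 11^(-1) mod 7 = 2
y2 = 7^(-1) mod 11 = 8
x = (1×11×2 + 0×7×8) mod 77 = 22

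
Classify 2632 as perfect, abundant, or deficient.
abundant

Proper divisors of 2632: sum = 1 + 2 + 4 + 7 + 8 + 14 + 28 + 47 + 56 + 94 + 188 + 329 + 376 + 658 + 1316 = 3128
Since 3128 > 2632, 2632 is abundant.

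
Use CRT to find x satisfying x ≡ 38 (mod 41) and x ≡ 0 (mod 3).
120

Using Chinese Remainder Theorem:
M = 41 × 3 = 123
M1 = 3, M2 = 41
y1 = 3^(-1) mod 41 = 14
y2 = 41^(-1) mod 3 = 2
x = (38×3×14 + 0×41×2) mod 123 = 120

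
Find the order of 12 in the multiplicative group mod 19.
6

19 is prime, so ord(12) divides φ(19) = 18.
Divisors of 18: 1, 2, 3, 6, 9, 18.
Repeated squaring: 12^1 ≡ 12, 12^2 ≡ 11, 12^4 ≡ 7, 12^8 ≡ 11, 12^16 ≡ 7 (mod 19).
Test 12^d mod 19 for each divisor d in increasing order:
12^1 ≡ 12
12^2 ≡ 11
12^3 = 12^2·12^1 ≡ 18
12^6 = 12^4·12^2 ≡ 1  ← first divisor giving 1
The order is 6.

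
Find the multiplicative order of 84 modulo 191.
38

191 is prime, so ord(84) divides φ(191) = 190.
Divisors of 190: 1, 2, 5, 10, 19, 38, 95, 190.
Repeated squaring: 84^1 ≡ 84, 84^2 ≡ 180, 84^4 ≡ 121, 84^8 ≡ 125, 84^16 ≡ 154, 84^32 ≡ 32, 84^64 ≡ 69, 84^128 ≡ 177 (mod 191).
Test 84^d mod 191 for each divisor d in increasing order:
84^1 ≡ 84
84^2 ≡ 180
84^5 = 84^4·84^1 ≡ 41
84^10 = 84^8·84^2 ≡ 153
84^19 = 84^16·84^2·84^1 ≡ 190
84^38 = 84^32·84^4·84^2 ≡ 1  ← first divisor giving 1
The order is 38.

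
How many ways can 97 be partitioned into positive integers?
133230930

p(n) counts ways to write n as a sum of positive integers (order ignored).
Euler's pentagonal recurrence: p(k) = p(k-1) + p(k-2) - p(k-5) - p(k-7) + p(k-12) + p(k-15) - ... (offsets j(3j∓1)/2, signs ++--, p(0)=1, p(<0)=0).
DP table for k = 0..96: p(0)=1, p(1)=1, p(2)=2, p(3)=3, p(4)=5, p(5)=7, p(6)=11, p(7)=15, p(8)=22, p(9)=30, p(10)=42, p(11)=56, p(12)=77, p(13)=101, p(14)=135, p(15)=176, p(16)=231, p(17)=297, p(18)=385, p(19)=490, p(20)=627, p(21)=792, p(22)=1002, p(23)=1255, p(24)=1575, p(25)=1958, p(26)=2436, p(27)=3010, p(28)=3718, p(29)=4565, p(30)=5604, p(31)=6842, p(32)=8349, p(33)=10143, p(34)=12310, p(35)=14883, p(36)=17977, p(37)=21637, p(38)=26015, p(39)=31185, p(40)=37338, p(41)=44583, p(42)=53174, p(43)=63261, p(44)=75175, p(45)=89134, p(46)=105558, p(47)=124754, p(48)=147273, p(49)=173525, p(50)=204226, p(51)=239943, p(52)=281589, p(53)=329931, p(54)=386155, p(55)=451276, p(56)=526823, p(57)=614154, p(58)=715220, p(59)=831820, p(60)=966467, p(61)=1121505, p(62)=1300156, p(63)=1505499, p(64)=1741630, p(65)=2012558, p(66)=2323520, p(67)=2679689, p(68)=3087735, p(69)=3554345, p(70)=4087968, p(71)=4697205, p(72)=5392783, p(73)=6185689, p(74)=7089500, p(75)=8118264, p(76)=9289091, p(77)=10619863, p(78)=12132164, p(79)=13848650, p(80)=15796476, p(81)=18004327, p(82)=20506255, p(83)=23338469, p(84)=26543660, p(85)=30167357, p(86)=34262962, p(87)=38887673, p(88)=44108109, p(89)=49995925, p(90)=56634173, p(91)=64112359, p(92)=72533807, p(93)=82010177, p(94)=92669720, p(95)=104651419, p(96)=118114304.
Final step: p(97) = p(96) + p(95) - p(92) - p(90) + p(85) + p(82) - p(75) - p(71) + p(62) + p(57) - p(46) - p(40) + p(27) + p(20) - p(5)
= 118114304 + 104651419 - 72533807 - 56634173 + 30167357 + 20506255 - 8118264 - 4697205 + 1300156 + 614154 - 105558 - 37338 + 3010 + 627 - 7
= 133230930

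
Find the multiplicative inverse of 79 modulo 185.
89

gcd(79, 185) = 1, so the inverse exists.
Extended Euclidean algorithm on (185, 79):
185 = 2 × 79 + 27  ⟹  27 = (1)·185 + (-2)·79
79 = 2 × 27 + 25  ⟹  25 = (-2)·185 + (5)·79
27 = 1 × 25 + 2  ⟹  2 = (3)·185 + (-7)·79
25 = 12 × 2 + 1  ⟹  1 = (-38)·185 + (89)·79
So (89)·79 ≡ 1 (mod 185), i.e. 79^(-1) ≡ 89 (mod 185).
Check: 79 × 89 = 7031 ≡ 1 (mod 185)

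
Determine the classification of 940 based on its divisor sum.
abundant

Proper divisors of 940: sum = 1 + 2 + 4 + 5 + 10 + 20 + 47 + 94 + 188 + 235 + 470 = 1076
Since 1076 > 940, 940 is abundant.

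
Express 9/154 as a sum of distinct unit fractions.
1/18 + 1/347 + 1/240471

Greedy algorithm:
9/154: ceiling(154/9) = 18, use 1/18
2/693: ceiling(693/2) = 347, use 1/347
1/240471: ceiling(240471/1) = 240471, use 1/240471
Result: 9/154 = 1/18 + 1/347 + 1/240471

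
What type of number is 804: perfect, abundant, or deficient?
abundant

Proper divisors of 804: sum = 1 + 2 + 3 + 4 + 6 + 12 + 67 + 134 + 201 + 268 + 402 = 1100
Since 1100 > 804, 804 is abundant.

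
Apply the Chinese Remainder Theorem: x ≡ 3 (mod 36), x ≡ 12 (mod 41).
1119

Using Chinese Remainder Theorem:
M = 36 × 41 = 1476
M1 = 41, M2 = 36
y1 = 41^(-1) mod 36 = 29
y2 = 36^(-1) mod 41 = 8
x = (3×41×29 + 12×36×8) mod 1476 = 1119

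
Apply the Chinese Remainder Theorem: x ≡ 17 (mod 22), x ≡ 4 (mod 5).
39

Using Chinese Remainder Theorem:
M = 22 × 5 = 110
M1 = 5, M2 = 22
y1 = 5^(-1) mod 22 = 9
y2 = 22^(-1) mod 5 = 3
x = (17×5×9 + 4×22×3) mod 110 = 39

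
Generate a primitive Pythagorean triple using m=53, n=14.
(2613, 1484, 3005)

Euclid's formula: a = m² - n², b = 2mn, c = m² + n²
m = 53, n = 14
a = 53² - 14² = 2809 - 196 = 2613
b = 2 × 53 × 14 = 1484
c = 53² + 14² = 2809 + 196 = 3005
Verification: 2613² + 1484² = 6827769 + 2202256 = 9030025 = 3005² ✓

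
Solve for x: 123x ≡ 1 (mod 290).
257

gcd(123, 290) = 1, so the inverse exists.
Extended Euclidean algorithm on (290, 123):
290 = 2 × 123 + 44  ⟹  44 = (1)·290 + (-2)·123
123 = 2 × 44 + 35  ⟹  35 = (-2)·290 + (5)·123
44 = 1 × 35 + 9  ⟹  9 = (3)·290 + (-7)·123
35 = 3 × 9 + 8  ⟹  8 = (-11)·290 + (26)·123
9 = 1 × 8 + 1  ⟹  1 = (14)·290 + (-33)·123
So (-33)·123 ≡ 1 (mod 290), i.e. 123^(-1) ≡ -33 ≡ 257 (mod 290).
Check: 123 × 257 = 31611 ≡ 1 (mod 290)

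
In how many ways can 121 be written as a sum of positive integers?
2056148051

p(n) counts ways to write n as a sum of positive integers (order ignored).
Euler's pentagonal recurrence: p(k) = p(k-1) + p(k-2) - p(k-5) - p(k-7) + p(k-12) + p(k-15) - ... (offsets j(3j∓1)/2, signs ++--, p(0)=1, p(<0)=0).
DP table for k = 0..120: p(0)=1, p(1)=1, p(2)=2, p(3)=3, p(4)=5, p(5)=7, p(6)=11, p(7)=15, p(8)=22, p(9)=30, p(10)=42, p(11)=56, p(12)=77, p(13)=101, p(14)=135, p(15)=176, p(16)=231, p(17)=297, p(18)=385, p(19)=490, p(20)=627, p(21)=792, p(22)=1002, p(23)=1255, p(24)=1575, p(25)=1958, p(26)=2436, p(27)=3010, p(28)=3718, p(29)=4565, p(30)=5604, p(31)=6842, p(32)=8349, p(33)=10143, p(34)=12310, p(35)=14883, p(36)=17977, p(37)=21637, p(38)=26015, p(39)=31185, p(40)=37338, p(41)=44583, p(42)=53174, p(43)=63261, p(44)=75175, p(45)=89134, p(46)=105558, p(47)=124754, p(48)=147273, p(49)=173525, p(50)=204226, p(51)=239943, p(52)=281589, p(53)=329931, p(54)=386155, p(55)=451276, p(56)=526823, p(57)=614154, p(58)=715220, p(59)=831820, p(60)=966467, p(61)=1121505, p(62)=1300156, p(63)=1505499, p(64)=1741630, p(65)=2012558, p(66)=2323520, p(67)=2679689, p(68)=3087735, p(69)=3554345, p(70)=4087968, p(71)=4697205, p(72)=5392783, p(73)=6185689, p(74)=7089500, p(75)=8118264, p(76)=9289091, p(77)=10619863, p(78)=12132164, p(79)=13848650, p(80)=15796476, p(81)=18004327, p(82)=20506255, p(83)=23338469, p(84)=26543660, p(85)=30167357, p(86)=34262962, p(87)=38887673, p(88)=44108109, p(89)=49995925, p(90)=56634173, p(91)=64112359, p(92)=72533807, p(93)=82010177, p(94)=92669720, p(95)=104651419, p(96)=118114304, p(97)=133230930, p(98)=150198136, p(99)=169229875, p(100)=190569292, p(101)=214481126, p(102)=241265379, p(103)=271248950, p(104)=304801365, p(105)=342325709, p(106)=384276336, p(107)=431149389, p(108)=483502844, p(109)=541946240, p(110)=607163746, p(111)=679903203, p(112)=761002156, p(113)=851376628, p(114)=952050665, p(115)=1064144451, p(116)=1188908248, p(117)=1327710076, p(118)=1482074143, p(119)=1653668665, p(120)=1844349560.
Final step: p(121) = p(120) + p(119) - p(116) - p(114) + p(109) + p(106) - p(99) - p(95) + p(86) + p(81) - p(70) - p(64) + p(51) + p(44) - p(29) - p(21) + p(4)
= 1844349560 + 1653668665 - 1188908248 - 952050665 + 541946240 + 384276336 - 169229875 - 104651419 + 34262962 + 18004327 - 4087968 - 1741630 + 239943 + 75175 - 4565 - 792 + 5
= 2056148051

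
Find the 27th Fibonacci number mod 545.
218

Matrix identity: Q^n = [[F_(n+1), F_n], [F_n, F_(n-1)]] with Q = [[1,1],[1,0]].
n = 27 = 11011₂. Square-and-multiply, entries mod 545:
Q^1 = [[1,1],[1,0]]
Q^3 = (Q^1)²·Q = [[3,2],[2,1]]
Q^6 = (Q^3)² = [[13,8],[8,5]]
Q^13 = (Q^6)²·Q = [[377,233],[233,144]]
Q^27 = (Q^13)²·Q = [[76,218],[218,403]]
F_27 mod 545 = Q^27[0][1] = 218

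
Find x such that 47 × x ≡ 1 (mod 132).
59

gcd(47, 132) = 1, so the inverse exists.
Extended Euclidean algorithm on (132, 47):
132 = 2 × 47 + 38  ⟹  38 = (1)·132 + (-2)·47
47 = 1 × 38 + 9  ⟹  9 = (-1)·132 + (3)·47
38 = 4 × 9 + 2  ⟹  2 = (5)·132 + (-14)·47
9 = 4 × 2 + 1  ⟹  1 = (-21)·132 + (59)·47
So (59)·47 ≡ 1 (mod 132), i.e. 47^(-1) ≡ 59 (mod 132).
Check: 47 × 59 = 2773 ≡ 1 (mod 132)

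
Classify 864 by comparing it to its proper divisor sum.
abundant

Proper divisors of 864: sum = 1 + 2 + 3 + 4 + 6 + 8 + 9 + 12 + ... + 144 + 216 + 288 + 432 (23 divisors) = 1656
Since 1656 > 864, 864 is abundant.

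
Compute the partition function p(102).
241265379

p(n) counts ways to write n as a sum of positive integers (order ignored).
Euler's pentagonal recurrence: p(k) = p(k-1) + p(k-2) - p(k-5) - p(k-7) + p(k-12) + p(k-15) - ... (offsets j(3j∓1)/2, signs ++--, p(0)=1, p(<0)=0).
DP table for k = 0..101: p(0)=1, p(1)=1, p(2)=2, p(3)=3, p(4)=5, p(5)=7, p(6)=11, p(7)=15, p(8)=22, p(9)=30, p(10)=42, p(11)=56, p(12)=77, p(13)=101, p(14)=135, p(15)=176, p(16)=231, p(17)=297, p(18)=385, p(19)=490, p(20)=627, p(21)=792, p(22)=1002, p(23)=1255, p(24)=1575, p(25)=1958, p(26)=2436, p(27)=3010, p(28)=3718, p(29)=4565, p(30)=5604, p(31)=6842, p(32)=8349, p(33)=10143, p(34)=12310, p(35)=14883, p(36)=17977, p(37)=21637, p(38)=26015, p(39)=31185, p(40)=37338, p(41)=44583, p(42)=53174, p(43)=63261, p(44)=75175, p(45)=89134, p(46)=105558, p(47)=124754, p(48)=147273, p(49)=173525, p(50)=204226, p(51)=239943, p(52)=281589, p(53)=329931, p(54)=386155, p(55)=451276, p(56)=526823, p(57)=614154, p(58)=715220, p(59)=831820, p(60)=966467, p(61)=1121505, p(62)=1300156, p(63)=1505499, p(64)=1741630, p(65)=2012558, p(66)=2323520, p(67)=2679689, p(68)=3087735, p(69)=3554345, p(70)=4087968, p(71)=4697205, p(72)=5392783, p(73)=6185689, p(74)=7089500, p(75)=8118264, p(76)=9289091, p(77)=10619863, p(78)=12132164, p(79)=13848650, p(80)=15796476, p(81)=18004327, p(82)=20506255, p(83)=23338469, p(84)=26543660, p(85)=30167357, p(86)=34262962, p(87)=38887673, p(88)=44108109, p(89)=49995925, p(90)=56634173, p(91)=64112359, p(92)=72533807, p(93)=82010177, p(94)=92669720, p(95)=104651419, p(96)=118114304, p(97)=133230930, p(98)=150198136, p(99)=169229875, p(100)=190569292, p(101)=214481126.
Final step: p(102) = p(101) + p(100) - p(97) - p(95) + p(90) + p(87) - p(80) - p(76) + p(67) + p(62) - p(51) - p(45) + p(32) + p(25) - p(10) - p(2)
= 214481126 + 190569292 - 133230930 - 104651419 + 56634173 + 38887673 - 15796476 - 9289091 + 2679689 + 1300156 - 239943 - 89134 + 8349 + 1958 - 42 - 2
= 241265379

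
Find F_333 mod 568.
106

Matrix identity: Q^n = [[F_(n+1), F_n], [F_n, F_(n-1)]] with Q = [[1,1],[1,0]].
n = 333 = 101001101₂. Square-and-multiply, entries mod 568:
Q^1 = [[1,1],[1,0]]
Q^2 = (Q^1)² = [[2,1],[1,1]]
Q^5 = (Q^2)²·Q = [[8,5],[5,3]]
Q^10 = (Q^5)² = [[89,55],[55,34]]
Q^20 = (Q^10)² = [[154,517],[517,205]]
Q^41 = (Q^20)²·Q = [[56,189],[189,435]]
Q^83 = (Q^41)²·Q = [[448,233],[233,215]]
Q^166 = (Q^83)² = [[529,551],[551,546]]
Q^333 = (Q^166)²·Q = [[7,106],[106,469]]
F_333 mod 568 = Q^333[0][1] = 106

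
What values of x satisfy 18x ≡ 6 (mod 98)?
x ≡ 33 (mod 49)

gcd(18, 98) = 2, which divides 6, so solutions exist.
Divide through by 2: 9x ≡ 3 (mod 49).
Find 9^(-1) mod 49 by the extended Euclidean algorithm:
49 = 5 × 9 + 4  ⟹  4 = (1)·49 + (-5)·9
9 = 2 × 4 + 1  ⟹  1 = (-2)·49 + (11)·9
So (11)·9 ≡ 1 (mod 49), i.e. 9^(-1) ≡ 11 (mod 49).
x ≡ 11 × 3 = 33 ≡ 33 (mod 49).
Check: 18 × 33 = 594 ≡ 6 (mod 98).
x ≡ 33 (mod 49), giving 2 solutions mod 98.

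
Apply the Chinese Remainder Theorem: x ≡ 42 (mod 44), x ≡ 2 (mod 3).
86

Using Chinese Remainder Theorem:
M = 44 × 3 = 132
M1 = 3, M2 = 44
y1 = 3^(-1) mod 44 = 15
y2 = 44^(-1) mod 3 = 2
x = (42×3×15 + 2×44×2) mod 132 = 86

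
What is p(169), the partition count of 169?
250438925115

p(n) counts ways to write n as a sum of positive integers (order ignored).
Euler's pentagonal recurrence: p(k) = p(k-1) + p(k-2) - p(k-5) - p(k-7) + p(k-12) + p(k-15) - ... (offsets j(3j∓1)/2, signs ++--, p(0)=1, p(<0)=0).
DP table for k = 0..168: p(0)=1, p(1)=1, p(2)=2, p(3)=3, p(4)=5, p(5)=7, p(6)=11, p(7)=15, p(8)=22, p(9)=30, p(10)=42, p(11)=56, p(12)=77, p(13)=101, p(14)=135, p(15)=176, p(16)=231, p(17)=297, p(18)=385, p(19)=490, p(20)=627, p(21)=792, p(22)=1002, p(23)=1255, p(24)=1575, p(25)=1958, p(26)=2436, p(27)=3010, p(28)=3718, p(29)=4565, p(30)=5604, p(31)=6842, p(32)=8349, p(33)=10143, p(34)=12310, p(35)=14883, p(36)=17977, p(37)=21637, p(38)=26015, p(39)=31185, p(40)=37338, p(41)=44583, p(42)=53174, p(43)=63261, p(44)=75175, p(45)=89134, p(46)=105558, p(47)=124754, p(48)=147273, p(49)=173525, p(50)=204226, p(51)=239943, p(52)=281589, p(53)=329931, p(54)=386155, p(55)=451276, p(56)=526823, p(57)=614154, p(58)=715220, p(59)=831820, p(60)=966467, p(61)=1121505, p(62)=1300156, p(63)=1505499, p(64)=1741630, p(65)=2012558, p(66)=2323520, p(67)=2679689, p(68)=3087735, p(69)=3554345, p(70)=4087968, p(71)=4697205, p(72)=5392783, p(73)=6185689, p(74)=7089500, p(75)=8118264, p(76)=9289091, p(77)=10619863, p(78)=12132164, p(79)=13848650, p(80)=15796476, p(81)=18004327, p(82)=20506255, p(83)=23338469, p(84)=26543660, p(85)=30167357, p(86)=34262962, p(87)=38887673, p(88)=44108109, p(89)=49995925, p(90)=56634173, p(91)=64112359, p(92)=72533807, p(93)=82010177, p(94)=92669720, p(95)=104651419, p(96)=118114304, p(97)=133230930, p(98)=150198136, p(99)=169229875, p(100)=190569292, p(101)=214481126, p(102)=241265379, p(103)=271248950, p(104)=304801365, p(105)=342325709, p(106)=384276336, p(107)=431149389, p(108)=483502844, p(109)=541946240, p(110)=607163746, p(111)=679903203, p(112)=761002156, p(113)=851376628, p(114)=952050665, p(115)=1064144451, p(116)=1188908248, p(117)=1327710076, p(118)=1482074143, p(119)=1653668665, p(120)=1844349560, p(121)=2056148051, p(122)=2291320912, p(123)=2552338241, p(124)=2841940500, p(125)=3163127352, p(126)=3519222692, p(127)=3913864295, p(128)=4351078600, p(129)=4835271870, p(130)=5371315400, p(131)=5964539504, p(132)=6620830889, p(133)=7346629512, p(134)=8149040695, p(135)=9035836076, p(136)=10015581680, p(137)=11097645016, p(138)=12292341831, p(139)=13610949895, p(140)=15065878135, p(141)=16670689208, p(142)=18440293320, p(143)=20390982757, p(144)=22540654445, p(145)=24908858009, p(146)=27517052599, p(147)=30388671978, p(148)=33549419497, p(149)=37027355200, p(150)=40853235313, p(151)=45060624582, p(152)=49686288421, p(153)=54770336324, p(154)=60356673280, p(155)=66493182097, p(156)=73232243759, p(157)=80630964769, p(158)=88751778802, p(159)=97662728555, p(160)=107438159466, p(161)=118159068427, p(162)=129913904637, p(163)=142798995930, p(164)=156919475295, p(165)=172389800255, p(166)=189334822579, p(167)=207890420102, p(168)=228204732751.
Final step: p(169) = p(168) + p(167) - p(164) - p(162) + p(157) + p(154) - p(147) - p(143) + p(134) + p(129) - p(118) - p(112) + p(99) + p(92) - p(77) - p(69) + p(52) + p(43) - p(24) - p(14)
= 228204732751 + 207890420102 - 156919475295 - 129913904637 + 80630964769 + 60356673280 - 30388671978 - 20390982757 + 8149040695 + 4835271870 - 1482074143 - 761002156 + 169229875 + 72533807 - 10619863 - 3554345 + 281589 + 63261 - 1575 - 135
= 250438925115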